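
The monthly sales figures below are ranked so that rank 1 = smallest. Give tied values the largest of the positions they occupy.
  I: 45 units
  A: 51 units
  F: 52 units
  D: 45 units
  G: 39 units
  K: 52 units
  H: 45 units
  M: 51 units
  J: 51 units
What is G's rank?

1

Sorted (ascending): 39, 45, 45, 45, 51, 51, 51, 52, 52
The 3 values of 45 occupy positions 2–4 → each gets rank 4.
The 3 values of 51 occupy positions 5–7 → each gets rank 7.
The 2 values of 52 occupy positions 8–9 → each gets rank 9.
G has value 39 units → rank 1.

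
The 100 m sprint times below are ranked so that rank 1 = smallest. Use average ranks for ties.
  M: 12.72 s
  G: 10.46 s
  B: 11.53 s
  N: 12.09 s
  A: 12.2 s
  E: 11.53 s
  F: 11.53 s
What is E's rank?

3

Sorted (ascending): 10.46, 11.53, 11.53, 11.53, 12.09, 12.2, 12.72
The 3 values of 11.53 occupy positions 2–4 → average rank 3.
E has value 11.53 s → rank 3.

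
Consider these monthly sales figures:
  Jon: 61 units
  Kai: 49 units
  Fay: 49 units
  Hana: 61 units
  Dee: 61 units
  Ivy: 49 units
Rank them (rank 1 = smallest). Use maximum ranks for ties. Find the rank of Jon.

Sorted (ascending): 49, 49, 49, 61, 61, 61
The 3 values of 49 occupy positions 1–3 → each gets rank 3.
The 3 values of 61 occupy positions 4–6 → each gets rank 6.
Jon has value 61 units → rank 6.

6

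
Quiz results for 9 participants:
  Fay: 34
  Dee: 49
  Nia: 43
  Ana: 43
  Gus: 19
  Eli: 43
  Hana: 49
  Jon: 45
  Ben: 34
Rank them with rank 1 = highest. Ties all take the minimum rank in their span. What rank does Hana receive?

Sorted (descending): 49, 49, 45, 43, 43, 43, 34, 34, 19
The 2 values of 49 occupy positions 1–2 → each gets rank 1.
The 3 values of 43 occupy positions 4–6 → each gets rank 4.
The 2 values of 34 occupy positions 7–8 → each gets rank 7.
Hana has value 49 → rank 1.

1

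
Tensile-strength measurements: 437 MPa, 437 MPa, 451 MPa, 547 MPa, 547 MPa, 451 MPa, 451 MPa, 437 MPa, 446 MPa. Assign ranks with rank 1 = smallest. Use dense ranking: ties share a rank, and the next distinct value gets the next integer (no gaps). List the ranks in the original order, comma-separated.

1, 1, 3, 4, 4, 3, 3, 1, 2

Sorted (ascending): 437, 437, 437, 446, 451, 451, 451, 547, 547
The 3 values of 437 share dense rank 1.
The 3 values of 451 share dense rank 3.
The 2 values of 547 share dense rank 4.
Remaining distinct values take the next consecutive integers.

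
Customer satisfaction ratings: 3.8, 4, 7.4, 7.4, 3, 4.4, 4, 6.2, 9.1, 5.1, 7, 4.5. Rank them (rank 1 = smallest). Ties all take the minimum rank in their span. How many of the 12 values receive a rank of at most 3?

Sorted (ascending): 3, 3.8, 4, 4, 4.4, 4.5, 5.1, 6.2, 7, 7.4, 7.4, 9.1
The 2 values of 4 occupy positions 3–4 → each gets rank 3.
The 2 values of 7.4 occupy positions 10–11 → each gets rank 10.
Ranks ≤ 3: {1, 2, 3, 3} → 4 values.

4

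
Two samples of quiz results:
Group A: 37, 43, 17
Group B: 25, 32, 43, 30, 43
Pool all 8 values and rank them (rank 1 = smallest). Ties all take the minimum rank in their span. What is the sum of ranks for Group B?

Sorted (ascending): 17, 25, 30, 32, 37, 43, 43, 43
The 3 values of 43 occupy positions 6–8 → each gets rank 6.
Group B values → pooled ranks: 25→2, 32→4, 43→6, 30→3, 43→6
Rank sum = 2 + 4 + 6 + 3 + 6 = 21

21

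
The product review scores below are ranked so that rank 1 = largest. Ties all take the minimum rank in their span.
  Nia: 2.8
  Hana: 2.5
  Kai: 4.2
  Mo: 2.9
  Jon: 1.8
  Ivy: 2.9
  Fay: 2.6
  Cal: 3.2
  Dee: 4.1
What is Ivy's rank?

4

Sorted (descending): 4.2, 4.1, 3.2, 2.9, 2.9, 2.8, 2.6, 2.5, 1.8
The 2 values of 2.9 occupy positions 4–5 → each gets rank 4.
Ivy has value 2.9 → rank 4.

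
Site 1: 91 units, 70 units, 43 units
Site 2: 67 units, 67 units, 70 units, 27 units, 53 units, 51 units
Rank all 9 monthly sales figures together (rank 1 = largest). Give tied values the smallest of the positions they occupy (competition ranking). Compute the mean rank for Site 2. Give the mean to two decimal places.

Sorted (descending): 91, 70, 70, 67, 67, 53, 51, 43, 27
The 2 values of 70 occupy positions 2–3 → each gets rank 2.
The 2 values of 67 occupy positions 4–5 → each gets rank 4.
Site 2 values → pooled ranks: 67→4, 67→4, 70→2, 27→9, 53→6, 51→7
Mean rank = (4 + 4 + 2 + 9 + 6 + 7) / 6 = 5.33

5.33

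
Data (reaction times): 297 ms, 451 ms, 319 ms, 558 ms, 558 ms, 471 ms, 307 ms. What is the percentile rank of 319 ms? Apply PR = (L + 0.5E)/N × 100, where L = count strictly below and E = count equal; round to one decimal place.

N = 7.
Strictly below 319: 2. Equal to 319: 1.
PR = (2 + 0.5·1)/7 × 100 = 35.7

35.7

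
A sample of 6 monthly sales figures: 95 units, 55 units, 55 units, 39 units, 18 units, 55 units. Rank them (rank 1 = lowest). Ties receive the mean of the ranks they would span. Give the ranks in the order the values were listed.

6, 4, 4, 2, 1, 4

Sorted (ascending): 18, 39, 55, 55, 55, 95
The 3 values of 55 occupy positions 3–5 → average rank 4.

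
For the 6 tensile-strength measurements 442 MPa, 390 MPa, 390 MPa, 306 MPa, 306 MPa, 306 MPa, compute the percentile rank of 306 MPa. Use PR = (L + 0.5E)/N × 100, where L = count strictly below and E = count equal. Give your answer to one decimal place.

N = 6.
Strictly below 306: 0. Equal to 306: 3.
PR = (0 + 0.5·3)/6 × 100 = 25.0

25.0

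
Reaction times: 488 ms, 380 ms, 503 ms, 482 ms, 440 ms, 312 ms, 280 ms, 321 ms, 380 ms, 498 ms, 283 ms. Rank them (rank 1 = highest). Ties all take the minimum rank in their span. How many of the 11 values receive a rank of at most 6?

Sorted (descending): 503, 498, 488, 482, 440, 380, 380, 321, 312, 283, 280
The 2 values of 380 occupy positions 6–7 → each gets rank 6.
Ranks ≤ 6: {1, 2, 3, 4, 5, 6, 6} → 7 values.

7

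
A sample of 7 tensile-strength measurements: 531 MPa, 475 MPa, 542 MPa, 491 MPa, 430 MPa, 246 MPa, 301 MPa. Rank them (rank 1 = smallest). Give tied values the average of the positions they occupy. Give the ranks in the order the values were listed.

6, 4, 7, 5, 3, 1, 2

Sorted (ascending): 246, 301, 430, 475, 491, 531, 542
No ties — each value takes its position as its rank.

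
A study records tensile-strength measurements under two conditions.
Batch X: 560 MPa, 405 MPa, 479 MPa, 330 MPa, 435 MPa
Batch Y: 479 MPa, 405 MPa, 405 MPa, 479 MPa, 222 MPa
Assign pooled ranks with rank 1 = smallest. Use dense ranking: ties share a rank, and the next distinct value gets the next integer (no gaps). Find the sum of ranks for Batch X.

Sorted (ascending): 222, 330, 405, 405, 405, 435, 479, 479, 479, 560
The 3 values of 405 share dense rank 3.
The 3 values of 479 share dense rank 5.
Remaining distinct values take the next consecutive integers.
Batch X values → pooled ranks: 560→6, 405→3, 479→5, 330→2, 435→4
Rank sum = 6 + 3 + 5 + 2 + 4 = 20

20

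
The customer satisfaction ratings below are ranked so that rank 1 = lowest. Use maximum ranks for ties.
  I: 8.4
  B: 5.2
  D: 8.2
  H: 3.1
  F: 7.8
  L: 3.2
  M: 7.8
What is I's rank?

7

Sorted (ascending): 3.1, 3.2, 5.2, 7.8, 7.8, 8.2, 8.4
The 2 values of 7.8 occupy positions 4–5 → each gets rank 5.
I has value 8.4 → rank 7.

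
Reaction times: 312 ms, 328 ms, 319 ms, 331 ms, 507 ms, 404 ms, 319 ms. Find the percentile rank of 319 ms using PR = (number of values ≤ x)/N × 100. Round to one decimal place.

N = 7.
Strictly below 319: 1. Equal to 319: 2.
PR = 3/7 × 100 = 42.9

42.9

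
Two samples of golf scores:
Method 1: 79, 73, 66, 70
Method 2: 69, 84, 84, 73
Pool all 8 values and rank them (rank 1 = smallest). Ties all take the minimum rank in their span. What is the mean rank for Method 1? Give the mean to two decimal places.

3.50

Sorted (ascending): 66, 69, 70, 73, 73, 79, 84, 84
The 2 values of 73 occupy positions 4–5 → each gets rank 4.
The 2 values of 84 occupy positions 7–8 → each gets rank 7.
Method 1 values → pooled ranks: 79→6, 73→4, 66→1, 70→3
Mean rank = (6 + 4 + 1 + 3) / 4 = 3.50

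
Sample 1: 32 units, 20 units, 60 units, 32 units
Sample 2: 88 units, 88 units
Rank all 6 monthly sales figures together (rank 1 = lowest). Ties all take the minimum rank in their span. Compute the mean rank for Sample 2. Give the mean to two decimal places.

Sorted (ascending): 20, 32, 32, 60, 88, 88
The 2 values of 32 occupy positions 2–3 → each gets rank 2.
The 2 values of 88 occupy positions 5–6 → each gets rank 5.
Sample 2 values → pooled ranks: 88→5, 88→5
Mean rank = (5 + 5) / 2 = 5.00

5.00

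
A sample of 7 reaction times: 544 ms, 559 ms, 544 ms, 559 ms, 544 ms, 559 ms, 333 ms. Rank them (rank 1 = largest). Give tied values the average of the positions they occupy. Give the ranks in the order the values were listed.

Sorted (descending): 559, 559, 559, 544, 544, 544, 333
The 3 values of 559 occupy positions 1–3 → average rank 2.
The 3 values of 544 occupy positions 4–6 → average rank 5.

5, 2, 5, 2, 5, 2, 7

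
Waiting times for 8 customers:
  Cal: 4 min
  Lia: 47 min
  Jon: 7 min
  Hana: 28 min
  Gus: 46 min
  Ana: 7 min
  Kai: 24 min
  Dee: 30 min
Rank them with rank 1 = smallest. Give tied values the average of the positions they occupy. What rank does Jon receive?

2.5

Sorted (ascending): 4, 7, 7, 24, 28, 30, 46, 47
The 2 values of 7 occupy positions 2–3 → average rank (2+3)/2 = 2.5.
Jon has value 7 min → rank 2.5.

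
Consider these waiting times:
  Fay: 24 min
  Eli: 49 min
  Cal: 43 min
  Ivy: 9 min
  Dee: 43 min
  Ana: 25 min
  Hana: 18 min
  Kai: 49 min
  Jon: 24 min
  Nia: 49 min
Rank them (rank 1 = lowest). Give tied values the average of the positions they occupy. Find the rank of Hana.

2

Sorted (ascending): 9, 18, 24, 24, 25, 43, 43, 49, 49, 49
The 2 values of 24 occupy positions 3–4 → average rank (3+4)/2 = 3.5.
The 2 values of 43 occupy positions 6–7 → average rank (6+7)/2 = 6.5.
The 3 values of 49 occupy positions 8–10 → average rank 9.
Hana has value 18 min → rank 2.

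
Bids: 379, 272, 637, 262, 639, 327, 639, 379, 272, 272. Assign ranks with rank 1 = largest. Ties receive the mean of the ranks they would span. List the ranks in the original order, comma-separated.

4.5, 8, 3, 10, 1.5, 6, 1.5, 4.5, 8, 8

Sorted (descending): 639, 639, 637, 379, 379, 327, 272, 272, 272, 262
The 2 values of 639 occupy positions 1–2 → average rank (1+2)/2 = 1.5.
The 2 values of 379 occupy positions 4–5 → average rank (4+5)/2 = 4.5.
The 3 values of 272 occupy positions 7–9 → average rank 8.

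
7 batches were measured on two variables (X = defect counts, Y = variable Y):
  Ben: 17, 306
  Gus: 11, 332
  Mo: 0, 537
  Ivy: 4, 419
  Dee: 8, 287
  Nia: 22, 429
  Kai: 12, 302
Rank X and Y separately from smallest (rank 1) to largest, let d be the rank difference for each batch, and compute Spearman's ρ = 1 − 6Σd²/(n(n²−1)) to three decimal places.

-0.214

Ranks of variable 1: 6, 4, 1, 2, 3, 7, 5
Ranks of variable 2: 3, 4, 7, 5, 1, 6, 2
d = r₁ − r₂: 3, 0, -6, -3, 2, 1, 3
d²: 9, 0, 36, 9, 4, 1, 9; Σd² = 68
ρ = 1 − 6·68/(7·48) = 1 − 408/336 = -0.214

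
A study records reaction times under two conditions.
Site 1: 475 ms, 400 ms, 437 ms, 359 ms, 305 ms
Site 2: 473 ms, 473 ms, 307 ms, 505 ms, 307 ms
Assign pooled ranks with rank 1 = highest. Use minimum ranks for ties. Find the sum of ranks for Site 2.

Sorted (descending): 505, 475, 473, 473, 437, 400, 359, 307, 307, 305
The 2 values of 473 occupy positions 3–4 → each gets rank 3.
The 2 values of 307 occupy positions 8–9 → each gets rank 8.
Site 2 values → pooled ranks: 473→3, 473→3, 307→8, 505→1, 307→8
Rank sum = 3 + 3 + 8 + 1 + 8 = 23

23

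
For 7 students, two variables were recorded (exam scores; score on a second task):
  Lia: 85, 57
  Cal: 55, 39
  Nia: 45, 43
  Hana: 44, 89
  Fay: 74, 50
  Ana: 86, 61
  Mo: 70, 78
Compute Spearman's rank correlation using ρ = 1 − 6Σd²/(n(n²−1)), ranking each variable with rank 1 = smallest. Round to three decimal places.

Ranks of variable 1: 6, 3, 2, 1, 5, 7, 4
Ranks of variable 2: 4, 1, 2, 7, 3, 5, 6
d = r₁ − r₂: 2, 2, 0, -6, 2, 2, -2
d²: 4, 4, 0, 36, 4, 4, 4; Σd² = 56
ρ = 1 − 6·56/(7·48) = 1 − 336/336 = 0.000

0.000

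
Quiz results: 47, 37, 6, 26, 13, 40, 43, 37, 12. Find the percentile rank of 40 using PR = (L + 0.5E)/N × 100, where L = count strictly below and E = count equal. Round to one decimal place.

72.2

N = 9.
Strictly below 40: 6. Equal to 40: 1.
PR = (6 + 0.5·1)/9 × 100 = 72.2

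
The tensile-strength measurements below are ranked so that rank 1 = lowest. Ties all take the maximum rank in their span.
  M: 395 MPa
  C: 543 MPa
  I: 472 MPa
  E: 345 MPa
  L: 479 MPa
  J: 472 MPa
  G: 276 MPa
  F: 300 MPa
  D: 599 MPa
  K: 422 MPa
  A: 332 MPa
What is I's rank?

8

Sorted (ascending): 276, 300, 332, 345, 395, 422, 472, 472, 479, 543, 599
The 2 values of 472 occupy positions 7–8 → each gets rank 8.
I has value 472 MPa → rank 8.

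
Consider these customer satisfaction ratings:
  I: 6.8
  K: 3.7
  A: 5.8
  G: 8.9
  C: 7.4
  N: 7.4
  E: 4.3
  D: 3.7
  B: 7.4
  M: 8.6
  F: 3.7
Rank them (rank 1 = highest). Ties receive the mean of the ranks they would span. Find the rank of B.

4

Sorted (descending): 8.9, 8.6, 7.4, 7.4, 7.4, 6.8, 5.8, 4.3, 3.7, 3.7, 3.7
The 3 values of 7.4 occupy positions 3–5 → average rank 4.
The 3 values of 3.7 occupy positions 9–11 → average rank 10.
B has value 7.4 → rank 4.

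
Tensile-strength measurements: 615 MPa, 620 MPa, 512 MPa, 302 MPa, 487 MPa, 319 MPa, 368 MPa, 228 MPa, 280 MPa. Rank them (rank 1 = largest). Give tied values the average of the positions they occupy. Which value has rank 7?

302

Sorted (descending): 620, 615, 512, 487, 368, 319, 302, 280, 228
No ties — each value takes its position as its rank.
Rank 7 → value 302.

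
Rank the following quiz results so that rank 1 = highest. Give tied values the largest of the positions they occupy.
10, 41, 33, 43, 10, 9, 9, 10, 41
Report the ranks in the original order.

7, 3, 4, 1, 7, 9, 9, 7, 3

Sorted (descending): 43, 41, 41, 33, 10, 10, 10, 9, 9
The 2 values of 41 occupy positions 2–3 → each gets rank 3.
The 3 values of 10 occupy positions 5–7 → each gets rank 7.
The 2 values of 9 occupy positions 8–9 → each gets rank 9.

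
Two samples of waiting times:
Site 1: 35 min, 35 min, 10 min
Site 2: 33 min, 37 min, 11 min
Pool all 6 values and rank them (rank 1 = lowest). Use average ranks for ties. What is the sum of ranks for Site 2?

11

Sorted (ascending): 10, 11, 33, 35, 35, 37
The 2 values of 35 occupy positions 4–5 → average rank (4+5)/2 = 4.5.
Site 2 values → pooled ranks: 33→3, 37→6, 11→2
Rank sum = 3 + 6 + 2 = 11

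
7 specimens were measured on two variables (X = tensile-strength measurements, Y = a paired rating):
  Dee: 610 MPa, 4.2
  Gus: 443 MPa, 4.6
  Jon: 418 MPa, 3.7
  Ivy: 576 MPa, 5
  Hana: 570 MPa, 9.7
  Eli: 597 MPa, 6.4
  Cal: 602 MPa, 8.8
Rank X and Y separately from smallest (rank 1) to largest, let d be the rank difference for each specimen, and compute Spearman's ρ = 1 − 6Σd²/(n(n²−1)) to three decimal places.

0.250

Ranks of variable 1: 7, 2, 1, 4, 3, 5, 6
Ranks of variable 2: 2, 3, 1, 4, 7, 5, 6
d = r₁ − r₂: 5, -1, 0, 0, -4, 0, 0
d²: 25, 1, 0, 0, 16, 0, 0; Σd² = 42
ρ = 1 − 6·42/(7·48) = 1 − 252/336 = 0.250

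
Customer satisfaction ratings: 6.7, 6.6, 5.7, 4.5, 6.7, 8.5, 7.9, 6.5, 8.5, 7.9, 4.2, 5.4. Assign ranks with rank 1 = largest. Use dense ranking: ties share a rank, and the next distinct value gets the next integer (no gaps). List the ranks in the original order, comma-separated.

Sorted (descending): 8.5, 8.5, 7.9, 7.9, 6.7, 6.7, 6.6, 6.5, 5.7, 5.4, 4.5, 4.2
The 2 values of 8.5 share dense rank 1.
The 2 values of 7.9 share dense rank 2.
The 2 values of 6.7 share dense rank 3.
Remaining distinct values take the next consecutive integers.

3, 4, 6, 8, 3, 1, 2, 5, 1, 2, 9, 7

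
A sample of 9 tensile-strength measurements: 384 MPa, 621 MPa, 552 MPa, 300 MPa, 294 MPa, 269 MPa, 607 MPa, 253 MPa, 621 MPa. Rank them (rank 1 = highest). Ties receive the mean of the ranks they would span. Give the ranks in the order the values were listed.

Sorted (descending): 621, 621, 607, 552, 384, 300, 294, 269, 253
The 2 values of 621 occupy positions 1–2 → average rank (1+2)/2 = 1.5.

5, 1.5, 4, 6, 7, 8, 3, 9, 1.5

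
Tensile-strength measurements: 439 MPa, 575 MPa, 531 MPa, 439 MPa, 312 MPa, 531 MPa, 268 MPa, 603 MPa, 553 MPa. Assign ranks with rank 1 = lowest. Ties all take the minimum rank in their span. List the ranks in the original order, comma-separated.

3, 8, 5, 3, 2, 5, 1, 9, 7

Sorted (ascending): 268, 312, 439, 439, 531, 531, 553, 575, 603
The 2 values of 439 occupy positions 3–4 → each gets rank 3.
The 2 values of 531 occupy positions 5–6 → each gets rank 5.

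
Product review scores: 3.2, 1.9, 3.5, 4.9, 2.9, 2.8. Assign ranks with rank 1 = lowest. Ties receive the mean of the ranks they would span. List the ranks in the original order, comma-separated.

Sorted (ascending): 1.9, 2.8, 2.9, 3.2, 3.5, 4.9
No ties — each value takes its position as its rank.

4, 1, 5, 6, 3, 2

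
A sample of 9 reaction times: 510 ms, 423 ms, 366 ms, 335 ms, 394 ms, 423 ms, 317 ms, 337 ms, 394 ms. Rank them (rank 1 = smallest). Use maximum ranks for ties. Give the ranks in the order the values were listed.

Sorted (ascending): 317, 335, 337, 366, 394, 394, 423, 423, 510
The 2 values of 394 occupy positions 5–6 → each gets rank 6.
The 2 values of 423 occupy positions 7–8 → each gets rank 8.

9, 8, 4, 2, 6, 8, 1, 3, 6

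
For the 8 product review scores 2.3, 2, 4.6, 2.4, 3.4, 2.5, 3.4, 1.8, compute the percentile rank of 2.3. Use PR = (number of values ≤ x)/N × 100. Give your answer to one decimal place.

N = 8.
Strictly below 2.3: 2. Equal to 2.3: 1.
PR = 3/8 × 100 = 37.5

37.5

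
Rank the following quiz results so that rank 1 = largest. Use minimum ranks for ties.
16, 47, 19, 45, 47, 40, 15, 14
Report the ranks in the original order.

6, 1, 5, 3, 1, 4, 7, 8

Sorted (descending): 47, 47, 45, 40, 19, 16, 15, 14
The 2 values of 47 occupy positions 1–2 → each gets rank 1.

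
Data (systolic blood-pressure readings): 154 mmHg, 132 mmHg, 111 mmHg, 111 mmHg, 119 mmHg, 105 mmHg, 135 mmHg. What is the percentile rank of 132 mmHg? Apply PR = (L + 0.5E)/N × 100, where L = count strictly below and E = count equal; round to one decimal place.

64.3

N = 7.
Strictly below 132: 4. Equal to 132: 1.
PR = (4 + 0.5·1)/7 × 100 = 64.3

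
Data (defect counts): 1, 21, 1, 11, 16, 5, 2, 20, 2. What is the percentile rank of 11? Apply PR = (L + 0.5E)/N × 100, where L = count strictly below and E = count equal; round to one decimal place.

N = 9.
Strictly below 11: 5. Equal to 11: 1.
PR = (5 + 0.5·1)/9 × 100 = 61.1

61.1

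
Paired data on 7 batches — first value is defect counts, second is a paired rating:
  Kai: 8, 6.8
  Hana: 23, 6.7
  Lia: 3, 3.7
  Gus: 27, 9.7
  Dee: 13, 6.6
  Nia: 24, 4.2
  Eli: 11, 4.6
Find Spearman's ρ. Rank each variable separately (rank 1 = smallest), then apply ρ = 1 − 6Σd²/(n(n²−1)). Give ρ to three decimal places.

0.429

Ranks of variable 1: 2, 5, 1, 7, 4, 6, 3
Ranks of variable 2: 6, 5, 1, 7, 4, 2, 3
d = r₁ − r₂: -4, 0, 0, 0, 0, 4, 0
d²: 16, 0, 0, 0, 0, 16, 0; Σd² = 32
ρ = 1 − 6·32/(7·48) = 1 − 192/336 = 0.429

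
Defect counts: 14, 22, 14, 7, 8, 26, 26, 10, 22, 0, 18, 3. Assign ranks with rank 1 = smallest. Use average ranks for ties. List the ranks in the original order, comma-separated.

Sorted (ascending): 0, 3, 7, 8, 10, 14, 14, 18, 22, 22, 26, 26
The 2 values of 14 occupy positions 6–7 → average rank (6+7)/2 = 6.5.
The 2 values of 22 occupy positions 9–10 → average rank (9+10)/2 = 9.5.
The 2 values of 26 occupy positions 11–12 → average rank (11+12)/2 = 11.5.

6.5, 9.5, 6.5, 3, 4, 11.5, 11.5, 5, 9.5, 1, 8, 2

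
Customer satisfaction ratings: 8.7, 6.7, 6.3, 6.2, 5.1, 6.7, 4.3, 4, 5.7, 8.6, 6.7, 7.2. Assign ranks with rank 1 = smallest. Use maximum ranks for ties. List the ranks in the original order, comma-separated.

Sorted (ascending): 4, 4.3, 5.1, 5.7, 6.2, 6.3, 6.7, 6.7, 6.7, 7.2, 8.6, 8.7
The 3 values of 6.7 occupy positions 7–9 → each gets rank 9.

12, 9, 6, 5, 3, 9, 2, 1, 4, 11, 9, 10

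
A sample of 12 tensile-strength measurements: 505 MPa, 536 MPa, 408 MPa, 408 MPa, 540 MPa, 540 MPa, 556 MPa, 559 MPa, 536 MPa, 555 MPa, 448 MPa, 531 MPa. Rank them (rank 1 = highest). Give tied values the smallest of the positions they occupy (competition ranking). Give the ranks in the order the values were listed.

9, 6, 11, 11, 4, 4, 2, 1, 6, 3, 10, 8

Sorted (descending): 559, 556, 555, 540, 540, 536, 536, 531, 505, 448, 408, 408
The 2 values of 540 occupy positions 4–5 → each gets rank 4.
The 2 values of 536 occupy positions 6–7 → each gets rank 6.
The 2 values of 408 occupy positions 11–12 → each gets rank 11.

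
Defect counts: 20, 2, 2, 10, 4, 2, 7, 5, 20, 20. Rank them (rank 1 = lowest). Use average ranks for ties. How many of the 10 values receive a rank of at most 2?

3

Sorted (ascending): 2, 2, 2, 4, 5, 7, 10, 20, 20, 20
The 3 values of 2 occupy positions 1–3 → average rank 2.
The 3 values of 20 occupy positions 8–10 → average rank 9.
Ranks ≤ 2: {2, 2, 2} → 3 values.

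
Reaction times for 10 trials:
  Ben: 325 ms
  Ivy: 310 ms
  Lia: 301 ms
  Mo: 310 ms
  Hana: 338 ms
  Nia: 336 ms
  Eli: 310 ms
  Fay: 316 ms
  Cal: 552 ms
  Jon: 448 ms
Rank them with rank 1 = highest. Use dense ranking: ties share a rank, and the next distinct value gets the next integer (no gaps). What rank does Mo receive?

7

Sorted (descending): 552, 448, 338, 336, 325, 316, 310, 310, 310, 301
The 3 values of 310 share dense rank 7.
Remaining distinct values take the next consecutive integers.
Mo has value 310 ms → rank 7.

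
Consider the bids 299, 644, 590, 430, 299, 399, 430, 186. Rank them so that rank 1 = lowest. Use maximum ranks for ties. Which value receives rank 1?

Sorted (ascending): 186, 299, 299, 399, 430, 430, 590, 644
The 2 values of 299 occupy positions 2–3 → each gets rank 3.
The 2 values of 430 occupy positions 5–6 → each gets rank 6.
Rank 1 → value 186.

186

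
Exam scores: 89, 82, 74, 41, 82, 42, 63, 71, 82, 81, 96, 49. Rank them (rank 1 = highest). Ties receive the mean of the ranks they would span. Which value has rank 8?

Sorted (descending): 96, 89, 82, 82, 82, 81, 74, 71, 63, 49, 42, 41
The 3 values of 82 occupy positions 3–5 → average rank 4.
Rank 8 → value 71.

71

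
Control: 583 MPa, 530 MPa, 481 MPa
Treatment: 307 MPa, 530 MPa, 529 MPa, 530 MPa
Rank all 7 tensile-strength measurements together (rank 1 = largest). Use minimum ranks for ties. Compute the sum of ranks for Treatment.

Sorted (descending): 583, 530, 530, 530, 529, 481, 307
The 3 values of 530 occupy positions 2–4 → each gets rank 2.
Treatment values → pooled ranks: 307→7, 530→2, 529→5, 530→2
Rank sum = 7 + 2 + 5 + 2 = 16

16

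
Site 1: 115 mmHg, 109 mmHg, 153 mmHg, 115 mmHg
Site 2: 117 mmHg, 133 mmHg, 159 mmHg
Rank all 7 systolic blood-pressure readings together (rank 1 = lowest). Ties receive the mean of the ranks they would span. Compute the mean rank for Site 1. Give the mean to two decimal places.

Sorted (ascending): 109, 115, 115, 117, 133, 153, 159
The 2 values of 115 occupy positions 2–3 → average rank (2+3)/2 = 2.5.
Site 1 values → pooled ranks: 115→2.5, 109→1, 153→6, 115→2.5
Mean rank = (2.5 + 1 + 6 + 2.5) / 4 = 3.00

3.00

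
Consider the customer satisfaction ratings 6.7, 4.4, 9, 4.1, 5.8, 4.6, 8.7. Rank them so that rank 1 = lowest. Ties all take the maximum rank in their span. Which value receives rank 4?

5.8

Sorted (ascending): 4.1, 4.4, 4.6, 5.8, 6.7, 8.7, 9
No ties — each value takes its position as its rank.
Rank 4 → value 5.8.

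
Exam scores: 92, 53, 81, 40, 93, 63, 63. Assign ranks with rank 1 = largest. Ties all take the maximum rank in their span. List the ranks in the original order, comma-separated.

Sorted (descending): 93, 92, 81, 63, 63, 53, 40
The 2 values of 63 occupy positions 4–5 → each gets rank 5.

2, 6, 3, 7, 1, 5, 5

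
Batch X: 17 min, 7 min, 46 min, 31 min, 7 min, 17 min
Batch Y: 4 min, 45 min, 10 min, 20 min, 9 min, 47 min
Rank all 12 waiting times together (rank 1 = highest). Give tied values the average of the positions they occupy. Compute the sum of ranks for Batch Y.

38

Sorted (descending): 47, 46, 45, 31, 20, 17, 17, 10, 9, 7, 7, 4
The 2 values of 17 occupy positions 6–7 → average rank (6+7)/2 = 6.5.
The 2 values of 7 occupy positions 10–11 → average rank (10+11)/2 = 10.5.
Batch Y values → pooled ranks: 4→12, 45→3, 10→8, 20→5, 9→9, 47→1
Rank sum = 12 + 3 + 8 + 5 + 9 + 1 = 38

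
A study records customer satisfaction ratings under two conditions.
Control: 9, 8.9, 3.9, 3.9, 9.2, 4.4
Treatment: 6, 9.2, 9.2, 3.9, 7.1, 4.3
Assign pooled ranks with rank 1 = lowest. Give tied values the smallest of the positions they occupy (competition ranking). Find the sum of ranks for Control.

Sorted (ascending): 3.9, 3.9, 3.9, 4.3, 4.4, 6, 7.1, 8.9, 9, 9.2, 9.2, 9.2
The 3 values of 3.9 occupy positions 1–3 → each gets rank 1.
The 3 values of 9.2 occupy positions 10–12 → each gets rank 10.
Control values → pooled ranks: 9→9, 8.9→8, 3.9→1, 3.9→1, 9.2→10, 4.4→5
Rank sum = 9 + 8 + 1 + 1 + 10 + 5 = 34

34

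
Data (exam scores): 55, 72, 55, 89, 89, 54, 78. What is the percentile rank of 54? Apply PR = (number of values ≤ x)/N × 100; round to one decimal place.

N = 7.
Strictly below 54: 0. Equal to 54: 1.
PR = 1/7 × 100 = 14.3

14.3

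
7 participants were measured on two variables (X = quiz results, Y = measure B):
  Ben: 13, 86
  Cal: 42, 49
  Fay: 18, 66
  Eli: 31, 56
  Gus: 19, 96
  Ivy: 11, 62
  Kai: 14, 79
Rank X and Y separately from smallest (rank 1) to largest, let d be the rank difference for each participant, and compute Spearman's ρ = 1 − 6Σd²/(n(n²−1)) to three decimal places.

-0.429

Ranks of variable 1: 2, 7, 4, 6, 5, 1, 3
Ranks of variable 2: 6, 1, 4, 2, 7, 3, 5
d = r₁ − r₂: -4, 6, 0, 4, -2, -2, -2
d²: 16, 36, 0, 16, 4, 4, 4; Σd² = 80
ρ = 1 − 6·80/(7·48) = 1 − 480/336 = -0.429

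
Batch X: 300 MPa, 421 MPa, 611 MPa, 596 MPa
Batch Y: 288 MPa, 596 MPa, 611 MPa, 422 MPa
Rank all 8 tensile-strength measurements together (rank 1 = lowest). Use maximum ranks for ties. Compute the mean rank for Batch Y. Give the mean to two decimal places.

Sorted (ascending): 288, 300, 421, 422, 596, 596, 611, 611
The 2 values of 596 occupy positions 5–6 → each gets rank 6.
The 2 values of 611 occupy positions 7–8 → each gets rank 8.
Batch Y values → pooled ranks: 288→1, 596→6, 611→8, 422→4
Mean rank = (1 + 6 + 8 + 4) / 4 = 4.75

4.75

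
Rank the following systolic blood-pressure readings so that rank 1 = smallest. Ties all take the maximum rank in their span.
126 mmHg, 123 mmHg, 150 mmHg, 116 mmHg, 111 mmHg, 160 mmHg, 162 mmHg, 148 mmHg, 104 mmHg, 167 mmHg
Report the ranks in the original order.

Sorted (ascending): 104, 111, 116, 123, 126, 148, 150, 160, 162, 167
No ties — each value takes its position as its rank.

5, 4, 7, 3, 2, 8, 9, 6, 1, 10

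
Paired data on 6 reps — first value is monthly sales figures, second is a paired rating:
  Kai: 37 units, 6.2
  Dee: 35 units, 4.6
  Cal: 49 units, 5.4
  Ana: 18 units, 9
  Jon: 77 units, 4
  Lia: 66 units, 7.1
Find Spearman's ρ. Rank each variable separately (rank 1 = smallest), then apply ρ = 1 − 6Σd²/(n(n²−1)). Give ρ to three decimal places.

-0.486

Ranks of variable 1: 3, 2, 4, 1, 6, 5
Ranks of variable 2: 4, 2, 3, 6, 1, 5
d = r₁ − r₂: -1, 0, 1, -5, 5, 0
d²: 1, 0, 1, 25, 25, 0; Σd² = 52
ρ = 1 − 6·52/(6·35) = 1 − 312/210 = -0.486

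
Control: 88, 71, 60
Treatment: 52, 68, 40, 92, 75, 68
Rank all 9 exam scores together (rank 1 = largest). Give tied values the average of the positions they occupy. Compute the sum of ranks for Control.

13

Sorted (descending): 92, 88, 75, 71, 68, 68, 60, 52, 40
The 2 values of 68 occupy positions 5–6 → average rank (5+6)/2 = 5.5.
Control values → pooled ranks: 88→2, 71→4, 60→7
Rank sum = 2 + 4 + 7 = 13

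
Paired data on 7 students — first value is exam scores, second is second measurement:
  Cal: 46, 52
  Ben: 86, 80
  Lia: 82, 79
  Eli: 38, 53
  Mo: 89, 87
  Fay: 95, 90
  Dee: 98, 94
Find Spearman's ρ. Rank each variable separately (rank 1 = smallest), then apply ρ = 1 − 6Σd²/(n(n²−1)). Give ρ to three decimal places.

0.964

Ranks of variable 1: 2, 4, 3, 1, 5, 6, 7
Ranks of variable 2: 1, 4, 3, 2, 5, 6, 7
d = r₁ − r₂: 1, 0, 0, -1, 0, 0, 0
d²: 1, 0, 0, 1, 0, 0, 0; Σd² = 2
ρ = 1 − 6·2/(7·48) = 1 − 12/336 = 0.964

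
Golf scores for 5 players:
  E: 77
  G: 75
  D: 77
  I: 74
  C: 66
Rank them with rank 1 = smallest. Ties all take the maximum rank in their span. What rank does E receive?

Sorted (ascending): 66, 74, 75, 77, 77
The 2 values of 77 occupy positions 4–5 → each gets rank 5.
E has value 77 → rank 5.

5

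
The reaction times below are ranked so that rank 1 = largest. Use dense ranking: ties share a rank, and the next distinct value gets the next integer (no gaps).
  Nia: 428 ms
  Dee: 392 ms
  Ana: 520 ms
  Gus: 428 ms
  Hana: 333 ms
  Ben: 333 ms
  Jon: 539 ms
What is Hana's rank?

5

Sorted (descending): 539, 520, 428, 428, 392, 333, 333
The 2 values of 428 share dense rank 3.
The 2 values of 333 share dense rank 5.
Remaining distinct values take the next consecutive integers.
Hana has value 333 ms → rank 5.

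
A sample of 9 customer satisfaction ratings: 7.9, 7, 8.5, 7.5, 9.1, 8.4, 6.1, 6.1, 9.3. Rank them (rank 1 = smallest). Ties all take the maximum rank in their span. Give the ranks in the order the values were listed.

Sorted (ascending): 6.1, 6.1, 7, 7.5, 7.9, 8.4, 8.5, 9.1, 9.3
The 2 values of 6.1 occupy positions 1–2 → each gets rank 2.

5, 3, 7, 4, 8, 6, 2, 2, 9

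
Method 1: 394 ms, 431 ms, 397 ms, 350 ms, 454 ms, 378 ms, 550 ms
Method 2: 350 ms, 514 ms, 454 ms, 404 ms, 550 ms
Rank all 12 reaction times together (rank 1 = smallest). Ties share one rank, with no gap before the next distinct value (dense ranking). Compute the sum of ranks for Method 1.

32

Sorted (ascending): 350, 350, 378, 394, 397, 404, 431, 454, 454, 514, 550, 550
The 2 values of 350 share dense rank 1.
The 2 values of 454 share dense rank 7.
The 2 values of 550 share dense rank 9.
Remaining distinct values take the next consecutive integers.
Method 1 values → pooled ranks: 394→3, 431→6, 397→4, 350→1, 454→7, 378→2, 550→9
Rank sum = 3 + 6 + 4 + 1 + 7 + 2 + 9 = 32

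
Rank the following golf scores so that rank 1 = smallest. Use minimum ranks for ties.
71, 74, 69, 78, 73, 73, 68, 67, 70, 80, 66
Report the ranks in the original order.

6, 9, 4, 10, 7, 7, 3, 2, 5, 11, 1

Sorted (ascending): 66, 67, 68, 69, 70, 71, 73, 73, 74, 78, 80
The 2 values of 73 occupy positions 7–8 → each gets rank 7.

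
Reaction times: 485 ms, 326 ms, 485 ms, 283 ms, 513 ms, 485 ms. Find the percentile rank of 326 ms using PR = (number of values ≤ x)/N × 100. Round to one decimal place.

33.3

N = 6.
Strictly below 326: 1. Equal to 326: 1.
PR = 2/6 × 100 = 33.3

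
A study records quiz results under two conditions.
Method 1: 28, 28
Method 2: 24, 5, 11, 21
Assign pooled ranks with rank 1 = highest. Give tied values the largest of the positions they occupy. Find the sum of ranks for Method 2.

Sorted (descending): 28, 28, 24, 21, 11, 5
The 2 values of 28 occupy positions 1–2 → each gets rank 2.
Method 2 values → pooled ranks: 24→3, 5→6, 11→5, 21→4
Rank sum = 3 + 6 + 5 + 4 = 18

18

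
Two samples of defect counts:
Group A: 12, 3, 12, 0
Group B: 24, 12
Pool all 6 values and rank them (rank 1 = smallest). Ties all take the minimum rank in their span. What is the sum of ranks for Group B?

9

Sorted (ascending): 0, 3, 12, 12, 12, 24
The 3 values of 12 occupy positions 3–5 → each gets rank 3.
Group B values → pooled ranks: 24→6, 12→3
Rank sum = 6 + 3 = 9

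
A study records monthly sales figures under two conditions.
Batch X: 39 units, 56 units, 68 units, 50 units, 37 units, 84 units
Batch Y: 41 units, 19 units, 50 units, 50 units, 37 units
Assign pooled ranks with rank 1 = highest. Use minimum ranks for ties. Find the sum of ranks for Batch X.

Sorted (descending): 84, 68, 56, 50, 50, 50, 41, 39, 37, 37, 19
The 3 values of 50 occupy positions 4–6 → each gets rank 4.
The 2 values of 37 occupy positions 9–10 → each gets rank 9.
Batch X values → pooled ranks: 39→8, 56→3, 68→2, 50→4, 37→9, 84→1
Rank sum = 8 + 3 + 2 + 4 + 9 + 1 = 27

27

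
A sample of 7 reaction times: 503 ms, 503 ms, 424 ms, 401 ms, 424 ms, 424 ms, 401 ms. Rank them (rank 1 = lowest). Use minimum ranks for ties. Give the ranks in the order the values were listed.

Sorted (ascending): 401, 401, 424, 424, 424, 503, 503
The 2 values of 401 occupy positions 1–2 → each gets rank 1.
The 3 values of 424 occupy positions 3–5 → each gets rank 3.
The 2 values of 503 occupy positions 6–7 → each gets rank 6.

6, 6, 3, 1, 3, 3, 1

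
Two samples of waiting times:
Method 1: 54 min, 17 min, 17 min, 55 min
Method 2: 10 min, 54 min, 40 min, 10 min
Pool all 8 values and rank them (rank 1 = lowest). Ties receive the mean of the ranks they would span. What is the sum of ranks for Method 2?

14.5

Sorted (ascending): 10, 10, 17, 17, 40, 54, 54, 55
The 2 values of 10 occupy positions 1–2 → average rank (1+2)/2 = 1.5.
The 2 values of 17 occupy positions 3–4 → average rank (3+4)/2 = 3.5.
The 2 values of 54 occupy positions 6–7 → average rank (6+7)/2 = 6.5.
Method 2 values → pooled ranks: 10→1.5, 54→6.5, 40→5, 10→1.5
Rank sum = 1.5 + 6.5 + 5 + 1.5 = 14.5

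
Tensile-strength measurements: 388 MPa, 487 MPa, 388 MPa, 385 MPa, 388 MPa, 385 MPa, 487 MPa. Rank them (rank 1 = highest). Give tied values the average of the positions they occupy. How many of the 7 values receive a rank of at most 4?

5

Sorted (descending): 487, 487, 388, 388, 388, 385, 385
The 2 values of 487 occupy positions 1–2 → average rank (1+2)/2 = 1.5.
The 3 values of 388 occupy positions 3–5 → average rank 4.
The 2 values of 385 occupy positions 6–7 → average rank (6+7)/2 = 6.5.
Ranks ≤ 4: {1.5, 1.5, 4, 4, 4} → 5 values.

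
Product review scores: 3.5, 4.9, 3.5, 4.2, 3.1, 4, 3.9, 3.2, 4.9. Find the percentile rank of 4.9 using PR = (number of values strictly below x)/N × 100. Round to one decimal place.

77.8

N = 9.
Strictly below 4.9: 7. Equal to 4.9: 2.
PR = 7/9 × 100 = 77.8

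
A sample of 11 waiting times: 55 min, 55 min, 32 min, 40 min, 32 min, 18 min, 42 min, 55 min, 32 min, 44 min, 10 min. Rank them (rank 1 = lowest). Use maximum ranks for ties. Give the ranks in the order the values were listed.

11, 11, 5, 6, 5, 2, 7, 11, 5, 8, 1

Sorted (ascending): 10, 18, 32, 32, 32, 40, 42, 44, 55, 55, 55
The 3 values of 32 occupy positions 3–5 → each gets rank 5.
The 3 values of 55 occupy positions 9–11 → each gets rank 11.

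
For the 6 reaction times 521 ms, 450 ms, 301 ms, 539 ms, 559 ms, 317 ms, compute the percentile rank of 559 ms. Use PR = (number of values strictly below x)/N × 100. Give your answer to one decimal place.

83.3

N = 6.
Strictly below 559: 5. Equal to 559: 1.
PR = 5/6 × 100 = 83.3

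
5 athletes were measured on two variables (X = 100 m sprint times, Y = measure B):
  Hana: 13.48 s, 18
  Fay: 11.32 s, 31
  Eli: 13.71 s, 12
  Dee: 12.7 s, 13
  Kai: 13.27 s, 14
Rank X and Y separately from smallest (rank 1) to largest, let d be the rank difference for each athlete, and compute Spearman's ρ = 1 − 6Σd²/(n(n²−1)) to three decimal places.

-0.600

Ranks of variable 1: 4, 1, 5, 2, 3
Ranks of variable 2: 4, 5, 1, 2, 3
d = r₁ − r₂: 0, -4, 4, 0, 0
d²: 0, 16, 16, 0, 0; Σd² = 32
ρ = 1 − 6·32/(5·24) = 1 − 192/120 = -0.600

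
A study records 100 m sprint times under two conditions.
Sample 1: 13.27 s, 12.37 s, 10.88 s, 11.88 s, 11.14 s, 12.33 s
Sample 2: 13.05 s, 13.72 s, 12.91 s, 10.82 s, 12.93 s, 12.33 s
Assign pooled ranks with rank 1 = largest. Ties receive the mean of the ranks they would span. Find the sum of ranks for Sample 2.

Sorted (descending): 13.72, 13.27, 13.05, 12.93, 12.91, 12.37, 12.33, 12.33, 11.88, 11.14, 10.88, 10.82
The 2 values of 12.33 occupy positions 7–8 → average rank (7+8)/2 = 7.5.
Sample 2 values → pooled ranks: 13.05→3, 13.72→1, 12.91→5, 10.82→12, 12.93→4, 12.33→7.5
Rank sum = 3 + 1 + 5 + 12 + 4 + 7.5 = 32.5

32.5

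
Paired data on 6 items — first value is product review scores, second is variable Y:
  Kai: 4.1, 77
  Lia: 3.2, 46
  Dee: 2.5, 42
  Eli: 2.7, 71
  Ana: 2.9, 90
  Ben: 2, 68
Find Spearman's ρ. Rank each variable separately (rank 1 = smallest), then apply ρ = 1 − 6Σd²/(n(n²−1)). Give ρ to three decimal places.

Ranks of variable 1: 6, 5, 2, 3, 4, 1
Ranks of variable 2: 5, 2, 1, 4, 6, 3
d = r₁ − r₂: 1, 3, 1, -1, -2, -2
d²: 1, 9, 1, 1, 4, 4; Σd² = 20
ρ = 1 − 6·20/(6·35) = 1 − 120/210 = 0.429

0.429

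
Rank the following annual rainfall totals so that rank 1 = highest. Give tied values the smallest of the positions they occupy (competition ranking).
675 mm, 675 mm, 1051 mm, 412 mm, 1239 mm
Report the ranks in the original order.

3, 3, 2, 5, 1

Sorted (descending): 1239, 1051, 675, 675, 412
The 2 values of 675 occupy positions 3–4 → each gets rank 3.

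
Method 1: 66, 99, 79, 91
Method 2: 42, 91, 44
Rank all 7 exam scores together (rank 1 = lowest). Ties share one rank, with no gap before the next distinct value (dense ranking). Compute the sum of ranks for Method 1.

18

Sorted (ascending): 42, 44, 66, 79, 91, 91, 99
The 2 values of 91 share dense rank 5.
Remaining distinct values take the next consecutive integers.
Method 1 values → pooled ranks: 66→3, 99→6, 79→4, 91→5
Rank sum = 3 + 6 + 4 + 5 = 18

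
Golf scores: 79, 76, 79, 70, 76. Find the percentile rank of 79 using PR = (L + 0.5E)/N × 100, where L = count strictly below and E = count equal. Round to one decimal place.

N = 5.
Strictly below 79: 3. Equal to 79: 2.
PR = (3 + 0.5·2)/5 × 100 = 80.0

80.0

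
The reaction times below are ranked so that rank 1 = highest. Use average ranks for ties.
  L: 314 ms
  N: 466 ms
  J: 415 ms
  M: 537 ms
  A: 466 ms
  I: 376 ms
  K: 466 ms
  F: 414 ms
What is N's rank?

3

Sorted (descending): 537, 466, 466, 466, 415, 414, 376, 314
The 3 values of 466 occupy positions 2–4 → average rank 3.
N has value 466 ms → rank 3.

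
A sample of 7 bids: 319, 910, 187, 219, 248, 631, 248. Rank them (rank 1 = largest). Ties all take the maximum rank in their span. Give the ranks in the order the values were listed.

3, 1, 7, 6, 5, 2, 5

Sorted (descending): 910, 631, 319, 248, 248, 219, 187
The 2 values of 248 occupy positions 4–5 → each gets rank 5.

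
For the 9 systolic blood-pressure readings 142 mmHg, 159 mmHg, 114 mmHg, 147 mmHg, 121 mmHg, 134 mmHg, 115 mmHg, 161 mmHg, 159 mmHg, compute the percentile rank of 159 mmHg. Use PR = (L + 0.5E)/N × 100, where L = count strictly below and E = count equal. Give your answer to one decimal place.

N = 9.
Strictly below 159: 6. Equal to 159: 2.
PR = (6 + 0.5·2)/9 × 100 = 77.8

77.8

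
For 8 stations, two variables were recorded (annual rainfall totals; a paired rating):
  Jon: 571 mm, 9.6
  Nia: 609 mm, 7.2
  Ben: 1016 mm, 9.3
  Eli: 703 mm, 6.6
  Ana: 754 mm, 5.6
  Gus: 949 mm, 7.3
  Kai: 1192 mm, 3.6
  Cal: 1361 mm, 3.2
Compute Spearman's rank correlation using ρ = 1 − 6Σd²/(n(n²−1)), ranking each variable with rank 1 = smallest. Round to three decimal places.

-0.619

Ranks of variable 1: 1, 2, 6, 3, 4, 5, 7, 8
Ranks of variable 2: 8, 5, 7, 4, 3, 6, 2, 1
d = r₁ − r₂: -7, -3, -1, -1, 1, -1, 5, 7
d²: 49, 9, 1, 1, 1, 1, 25, 49; Σd² = 136
ρ = 1 − 6·136/(8·63) = 1 − 816/504 = -0.619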